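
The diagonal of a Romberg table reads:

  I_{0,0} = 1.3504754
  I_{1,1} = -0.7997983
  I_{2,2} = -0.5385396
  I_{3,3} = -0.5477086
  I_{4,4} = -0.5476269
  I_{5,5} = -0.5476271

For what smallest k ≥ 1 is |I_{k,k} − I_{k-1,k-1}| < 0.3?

k = 2

|I_{1,1} − I_{0,0}| = 2.1502737 ≥ 0.3
|I_{2,2} − I_{1,1}| = 0.2612587 < 0.3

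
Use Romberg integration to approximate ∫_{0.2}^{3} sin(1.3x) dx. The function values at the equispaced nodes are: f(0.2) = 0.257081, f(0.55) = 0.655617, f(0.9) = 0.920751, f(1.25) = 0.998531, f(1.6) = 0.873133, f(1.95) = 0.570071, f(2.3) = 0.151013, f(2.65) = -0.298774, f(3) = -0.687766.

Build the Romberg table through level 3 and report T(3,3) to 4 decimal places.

T(0,0) (trapezoid, 1 panel, h=2.8000): -0.602959
T(1,0) (trapezoid, 2 panels, h=1.4000): 0.920907
T(2,0) (trapezoid, 4 panels, h=0.7000): 1.210688
T(3,0) (trapezoid, 8 panels, h=0.3500): 1.279250
T(1,1) = 0.920907 + (0.920907 − (-0.602959))/3 = 1.428862
T(2,1) = 1.210688 + (1.210688 − 0.920907)/3 = 1.307282
T(3,1) = 1.279250 + (1.279250 − 1.210688)/3 = 1.302104
T(2,2) = 1.307282 + (1.307282 − 1.428862)/15 = 1.299177
T(3,2) = 1.302104 + (1.302104 − 1.307282)/15 = 1.301759
T(3,3) = 1.301759 + (1.301759 − 1.299177)/63 = 1.301800

1.3018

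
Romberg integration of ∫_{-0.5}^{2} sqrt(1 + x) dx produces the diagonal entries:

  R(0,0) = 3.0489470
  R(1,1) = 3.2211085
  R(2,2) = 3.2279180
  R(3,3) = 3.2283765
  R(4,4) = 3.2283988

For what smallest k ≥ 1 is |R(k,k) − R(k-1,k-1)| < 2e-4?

|R(1,1) − R(0,0)| = 0.1721615 ≥ 2e-4
|R(2,2) − R(1,1)| = 0.0068095 ≥ 2e-4
|R(3,3) − R(2,2)| = 0.0004585 ≥ 2e-4
|R(4,4) − R(3,3)| = 0.0000223 < 2e-4

k = 4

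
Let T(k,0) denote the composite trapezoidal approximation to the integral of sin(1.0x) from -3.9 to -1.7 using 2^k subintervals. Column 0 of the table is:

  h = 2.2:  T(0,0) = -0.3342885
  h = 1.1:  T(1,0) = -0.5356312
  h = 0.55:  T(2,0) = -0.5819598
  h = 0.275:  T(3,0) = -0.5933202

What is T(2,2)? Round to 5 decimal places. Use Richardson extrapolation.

T(1,1) = -0.5356312 + (-0.5356312 − (-0.3342885))/3 = -0.6027454
T(2,1) = (4·(-0.5819598) − (-0.5356312)) / 3 = -0.5974027
T(2,2) = (16·(-0.5974027) − (-0.6027454)) / 15 = -0.5970465

-0.59705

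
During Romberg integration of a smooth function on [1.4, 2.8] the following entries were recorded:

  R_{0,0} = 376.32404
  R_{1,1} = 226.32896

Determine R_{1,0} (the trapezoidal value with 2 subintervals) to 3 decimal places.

From R_{1,1} = (4·R_{1,0} − R_{0,0})/3, solve for R_{1,0}:
4·R_{1,0} = 3·226.32896 + 376.32404 = 1055.31092
R_{1,0} = 263.82773

263.828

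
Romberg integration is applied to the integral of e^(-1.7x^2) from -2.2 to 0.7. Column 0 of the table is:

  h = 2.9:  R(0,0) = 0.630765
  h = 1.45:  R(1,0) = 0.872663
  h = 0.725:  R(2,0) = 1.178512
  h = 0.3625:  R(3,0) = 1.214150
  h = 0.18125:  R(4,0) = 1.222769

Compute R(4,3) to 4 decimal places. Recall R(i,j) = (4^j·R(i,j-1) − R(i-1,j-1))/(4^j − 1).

R(2,1) = 1.178512 + (1.178512 − 0.872663)/3 = 1.280462
R(3,1) = (4·1.214150 − 1.178512) / 3 = 1.226029
R(4,1) = 1.222769 + (1.222769 − 1.214150)/3 = 1.225642
R(3,2) = (16·1.226029 − 1.280462) / 15 = 1.222400
R(4,2) = (16·1.225642 − 1.226029) / 15 = 1.225616
R(4,3) = 1.225616 + (1.225616 − 1.222400)/63 = 1.225667

1.2257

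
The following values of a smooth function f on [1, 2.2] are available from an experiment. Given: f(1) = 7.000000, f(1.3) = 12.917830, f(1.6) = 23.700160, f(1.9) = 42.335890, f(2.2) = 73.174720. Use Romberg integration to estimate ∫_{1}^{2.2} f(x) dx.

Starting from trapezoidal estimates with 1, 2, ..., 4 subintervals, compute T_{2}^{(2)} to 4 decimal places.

34.8499

T_{0}^{(0)} (trapezoid, 1 panel, h=1.2000): 48.104832
T_{1}^{(0)} (trapezoid, 2 panels, h=0.6000): 38.272512
T_{2}^{(0)} (trapezoid, 4 panels, h=0.3000): 35.712372
T_{1}^{(1)} = 38.272512 + (38.272512 − 48.104832)/3 = 34.995072
T_{2}^{(1)} = 35.712372 + (35.712372 − 38.272512)/3 = 34.858992
T_{2}^{(2)} = 34.858992 + (34.858992 − 34.995072)/15 = 34.849920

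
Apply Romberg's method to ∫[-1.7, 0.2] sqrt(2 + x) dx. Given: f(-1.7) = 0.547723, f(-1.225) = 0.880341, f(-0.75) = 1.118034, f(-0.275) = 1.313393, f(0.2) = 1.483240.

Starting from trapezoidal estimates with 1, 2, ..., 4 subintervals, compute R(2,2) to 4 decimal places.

R(0,0) (trapezoid, 1 panel, h=1.9000): 1.929415
R(1,0) (trapezoid, 2 panels, h=0.9500): 2.026840
R(2,0) (trapezoid, 4 panels, h=0.4750): 2.055444
R(1,1) = 2.026840 + (2.026840 − 1.929415)/3 = 2.059315
R(2,1) = 2.055444 + (2.055444 − 2.026840)/3 = 2.064979
R(2,2) = 2.064979 + (2.064979 − 2.059315)/15 = 2.065357

2.0654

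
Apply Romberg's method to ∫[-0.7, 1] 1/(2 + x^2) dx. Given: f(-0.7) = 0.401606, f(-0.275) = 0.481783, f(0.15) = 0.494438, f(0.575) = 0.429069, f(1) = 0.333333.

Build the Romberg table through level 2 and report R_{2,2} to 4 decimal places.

0.7598

R_{0,0} (trapezoid, 1 panel, h=1.7000): 0.624698
R_{1,0} (trapezoid, 2 panels, h=0.8500): 0.732621
R_{2,0} (trapezoid, 4 panels, h=0.4250): 0.753423
R_{1,1} = 0.732621 + (0.732621 − 0.624698)/3 = 0.768595
R_{2,1} = 0.753423 + (0.753423 − 0.732621)/3 = 0.760357
R_{2,2} = 0.760357 + (0.760357 − 0.768595)/15 = 0.759808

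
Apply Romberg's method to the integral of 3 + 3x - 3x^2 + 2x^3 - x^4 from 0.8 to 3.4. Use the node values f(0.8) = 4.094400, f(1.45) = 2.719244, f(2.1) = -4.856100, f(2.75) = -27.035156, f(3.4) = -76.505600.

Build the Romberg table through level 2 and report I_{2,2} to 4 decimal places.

-38.8053

I_{0,0} (trapezoid, 1 panel, h=2.6000): -94.134560
I_{1,0} (trapezoid, 2 panels, h=1.3000): -53.380210
I_{2,0} (trapezoid, 4 panels, h=0.6500): -42.495448
I_{1,1} = -53.380210 + (-53.380210 − (-94.134560))/3 = -39.795427
I_{2,1} = -42.495448 + (-42.495448 − (-53.380210))/3 = -38.867194
I_{2,2} = -38.867194 + (-38.867194 − (-39.795427))/15 = -38.805312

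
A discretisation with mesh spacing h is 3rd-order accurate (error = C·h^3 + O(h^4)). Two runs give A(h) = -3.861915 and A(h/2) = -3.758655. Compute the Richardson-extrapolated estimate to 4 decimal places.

-3.7439

The leading error scales as h^3; refining by a factor of 2 reduces it by 2^3 = 8.
Extrapolated value = (8·A(h/2) − A(h)) / (8 − 1)
= (8·(-3.758655) − (-3.861915)) / 7
= -26.207325 / 7 = -3.743904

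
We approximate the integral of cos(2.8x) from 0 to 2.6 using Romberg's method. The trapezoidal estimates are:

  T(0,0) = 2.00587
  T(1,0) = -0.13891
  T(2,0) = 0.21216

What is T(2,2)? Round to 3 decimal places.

T(1,1) = (4·(-0.13891) − 2.00587) / 3 = -0.85384
T(2,1) = (4·0.21216 − (-0.13891)) / 3 = 0.32918
T(2,2) = 0.32918 + (0.32918 − (-0.85384))/15 = 0.40805

0.408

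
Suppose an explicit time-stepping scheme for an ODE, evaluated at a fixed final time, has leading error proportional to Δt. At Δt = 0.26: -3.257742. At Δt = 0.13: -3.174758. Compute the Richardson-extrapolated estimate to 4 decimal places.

-3.0918

Extrapolated value = (2·A(Δt/2) − A(Δt)) / (2 − 1)
= (2·(-3.174758) − (-3.257742)) / 1
= -3.091774 / 1 = -3.091774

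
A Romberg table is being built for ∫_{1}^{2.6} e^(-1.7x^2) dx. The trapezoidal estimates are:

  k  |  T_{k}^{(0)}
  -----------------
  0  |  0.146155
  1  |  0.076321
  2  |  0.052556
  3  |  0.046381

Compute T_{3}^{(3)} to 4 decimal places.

Richardson extrapolation on the trapezoidal column (denominator 4−1=3):
T_{1}^{(1)} = 0.076321 + (0.076321 − 0.146155)/3 = 0.053043
T_{2}^{(1)} = 0.052556 + (0.052556 − 0.076321)/3 = 0.044634
T_{3}^{(1)} = 0.046381 + (0.046381 − 0.052556)/3 = 0.044323
T_{2}^{(2)} = (16·0.044634 − 0.053043) / 15 = 0.044073
T_{3}^{(2)} = (16·0.044323 − 0.044634) / 15 = 0.044302
T_{3}^{(3)} = (64·0.044302 − 0.044073) / 63 = 0.044306
(Column j=1 coincides with Simpson's rule on the same nodes.)

0.0443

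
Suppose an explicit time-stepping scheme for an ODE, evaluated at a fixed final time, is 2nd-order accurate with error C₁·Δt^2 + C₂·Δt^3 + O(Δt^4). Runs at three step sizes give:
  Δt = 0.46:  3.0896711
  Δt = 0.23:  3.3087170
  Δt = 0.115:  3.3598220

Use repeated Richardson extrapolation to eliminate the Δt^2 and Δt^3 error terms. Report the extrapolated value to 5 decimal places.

3.37616

First eliminate the Δt^2 term (factor 2^2 = 4):
  B₁ = (4·3.3087170 − 3.0896711)/3 = 3.3817323
  B₂ = (4·3.3598220 − 3.3087170)/3 = 3.3768570
Then eliminate the Δt^3 term (factor 2^3 = 8):
  (8·3.3768570 − 3.3817323)/7 = 3.3761605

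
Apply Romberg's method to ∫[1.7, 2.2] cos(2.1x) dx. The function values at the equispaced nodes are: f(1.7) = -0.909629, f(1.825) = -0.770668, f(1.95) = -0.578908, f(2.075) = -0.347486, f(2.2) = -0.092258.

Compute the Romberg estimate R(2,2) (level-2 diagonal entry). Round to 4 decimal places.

R(0,0) (trapezoid, 1 panel, h=0.5000): -0.250472
R(1,0) (trapezoid, 2 panels, h=0.2500): -0.269963
R(2,0) (trapezoid, 4 panels, h=0.1250): -0.274751
R(1,1) = -0.269963 + (-0.269963 − (-0.250472))/3 = -0.276460
R(2,1) = -0.274751 + (-0.274751 − (-0.269963))/3 = -0.276347
R(2,2) = -0.276347 + (-0.276347 − (-0.276460))/15 = -0.276339

-0.2763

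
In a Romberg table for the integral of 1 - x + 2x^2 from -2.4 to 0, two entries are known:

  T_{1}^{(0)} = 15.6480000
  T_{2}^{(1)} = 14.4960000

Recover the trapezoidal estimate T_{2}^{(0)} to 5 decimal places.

14.78400

From T_{2}^{(1)} = (4·T_{2}^{(0)} − T_{1}^{(0)})/3, solve for T_{2}^{(0)}:
4·T_{2}^{(0)} = 3·14.4960000 + 15.6480000 = 59.1360000
T_{2}^{(0)} = 14.7840000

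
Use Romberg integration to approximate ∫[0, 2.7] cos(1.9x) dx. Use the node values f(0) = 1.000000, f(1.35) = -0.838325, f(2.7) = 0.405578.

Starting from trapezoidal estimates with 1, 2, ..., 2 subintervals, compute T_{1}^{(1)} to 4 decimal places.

T_{0}^{(0)} (trapezoid, 1 panel, h=2.7000): 1.897530
T_{1}^{(0)} (trapezoid, 2 panels, h=1.3500): -0.182974
T_{1}^{(1)} = -0.182974 + (-0.182974 − 1.897530)/3 = -0.876475

-0.8765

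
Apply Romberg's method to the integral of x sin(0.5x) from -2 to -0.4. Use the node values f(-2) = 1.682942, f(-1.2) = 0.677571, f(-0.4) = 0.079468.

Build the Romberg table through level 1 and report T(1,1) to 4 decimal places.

1.1927

T(0,0) (trapezoid, 1 panel, h=1.6000): 1.409928
T(1,0) (trapezoid, 2 panels, h=0.8000): 1.247021
T(1,1) = 1.247021 + (1.247021 − 1.409928)/3 = 1.192719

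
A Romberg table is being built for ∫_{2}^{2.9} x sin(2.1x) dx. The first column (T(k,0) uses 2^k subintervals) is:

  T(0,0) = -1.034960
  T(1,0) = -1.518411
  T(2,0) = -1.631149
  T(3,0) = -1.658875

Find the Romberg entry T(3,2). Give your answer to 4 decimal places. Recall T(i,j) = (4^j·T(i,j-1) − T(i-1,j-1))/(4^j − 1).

-1.6681

Richardson extrapolation on the trapezoidal column (denominator 4−1=3):
T(2,1) = -1.631149 + (-1.631149 − (-1.518411))/3 = -1.668728
T(3,1) = (4·(-1.658875) − (-1.631149)) / 3 = -1.668117
T(3,2) = (16·(-1.668117) − (-1.668728)) / 15 = -1.668076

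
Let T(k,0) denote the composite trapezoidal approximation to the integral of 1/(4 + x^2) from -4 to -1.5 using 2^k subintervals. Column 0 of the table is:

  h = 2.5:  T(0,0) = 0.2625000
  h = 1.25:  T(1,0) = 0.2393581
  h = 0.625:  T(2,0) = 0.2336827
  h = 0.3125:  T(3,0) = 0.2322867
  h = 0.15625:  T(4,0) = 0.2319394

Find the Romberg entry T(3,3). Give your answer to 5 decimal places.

T(1,1) = (4·0.2393581 − 0.2625000) / 3 = 0.2316441
T(2,1) = 0.2336827 + (0.2336827 − 0.2393581)/3 = 0.2317909
T(3,1) = 0.2322867 + (0.2322867 − 0.2336827)/3 = 0.2318214
T(2,2) = (16·0.2317909 − 0.2316441) / 15 = 0.2318007
T(3,2) = (16·0.2318214 − 0.2317909) / 15 = 0.2318234
T(3,3) = (64·0.2318234 − 0.2318007) / 63 = 0.2318238
(Column j=1 coincides with Simpson's rule on the same nodes.)

0.23182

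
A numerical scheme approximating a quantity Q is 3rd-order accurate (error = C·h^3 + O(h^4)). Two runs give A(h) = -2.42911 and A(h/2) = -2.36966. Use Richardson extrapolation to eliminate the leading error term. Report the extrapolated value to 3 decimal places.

-2.361

Extrapolated value = (8·A(h/2) − A(h)) / (8 − 1)
= (8·(-2.36966) − (-2.42911)) / 7
= -16.52817 / 7 = -2.36117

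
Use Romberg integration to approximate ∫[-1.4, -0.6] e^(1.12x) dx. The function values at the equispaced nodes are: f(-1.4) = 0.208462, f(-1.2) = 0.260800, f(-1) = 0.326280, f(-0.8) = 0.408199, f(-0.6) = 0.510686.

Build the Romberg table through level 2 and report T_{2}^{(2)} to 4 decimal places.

0.2698

T_{0}^{(0)} (trapezoid, 1 panel, h=0.8000): 0.287659
T_{1}^{(0)} (trapezoid, 2 panels, h=0.4000): 0.274342
T_{2}^{(0)} (trapezoid, 4 panels, h=0.2000): 0.270971
T_{1}^{(1)} = 0.274342 + (0.274342 − 0.287659)/3 = 0.269903
T_{2}^{(1)} = 0.270971 + (0.270971 − 0.274342)/3 = 0.269847
T_{2}^{(2)} = 0.269847 + (0.269847 − 0.269903)/15 = 0.269843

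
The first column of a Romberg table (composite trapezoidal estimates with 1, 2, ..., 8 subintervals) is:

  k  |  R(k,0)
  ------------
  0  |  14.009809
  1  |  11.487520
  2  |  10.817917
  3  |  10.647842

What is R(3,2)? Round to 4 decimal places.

10.5909

Richardson extrapolation on the trapezoidal column (denominator 4−1=3):
R(2,1) = (4·10.817917 − 11.487520) / 3 = 10.594716
R(3,1) = (4·10.647842 − 10.817917) / 3 = 10.591150
R(3,2) = (16·10.591150 − 10.594716) / 15 = 10.590912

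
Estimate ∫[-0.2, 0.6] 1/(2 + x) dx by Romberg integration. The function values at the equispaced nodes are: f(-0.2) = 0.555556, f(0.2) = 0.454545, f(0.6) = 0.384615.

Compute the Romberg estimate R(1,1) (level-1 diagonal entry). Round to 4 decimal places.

0.3678

R(0,0) (trapezoid, 1 panel, h=0.8000): 0.376068
R(1,0) (trapezoid, 2 panels, h=0.4000): 0.369852
R(1,1) = 0.369852 + (0.369852 − 0.376068)/3 = 0.367780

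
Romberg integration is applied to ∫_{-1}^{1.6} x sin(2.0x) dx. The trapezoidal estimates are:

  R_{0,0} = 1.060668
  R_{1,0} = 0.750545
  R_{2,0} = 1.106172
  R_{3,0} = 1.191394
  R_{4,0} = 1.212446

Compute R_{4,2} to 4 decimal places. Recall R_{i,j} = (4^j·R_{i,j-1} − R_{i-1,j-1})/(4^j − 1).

Richardson extrapolation on the trapezoidal column (denominator 4−1=3):
R_{3,1} = 1.191394 + (1.191394 − 1.106172)/3 = 1.219801
R_{4,1} = 1.212446 + (1.212446 − 1.191394)/3 = 1.219463
R_{4,2} = 1.219463 + (1.219463 − 1.219801)/15 = 1.219440

1.2194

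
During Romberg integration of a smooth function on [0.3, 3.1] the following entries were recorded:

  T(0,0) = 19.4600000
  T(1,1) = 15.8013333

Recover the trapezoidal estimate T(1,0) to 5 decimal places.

16.71600

From T(1,1) = (4·T(1,0) − T(0,0))/3, solve for T(1,0):
4·T(1,0) = 3·15.8013333 + 19.4600000 = 66.8639999
T(1,0) = 16.7160000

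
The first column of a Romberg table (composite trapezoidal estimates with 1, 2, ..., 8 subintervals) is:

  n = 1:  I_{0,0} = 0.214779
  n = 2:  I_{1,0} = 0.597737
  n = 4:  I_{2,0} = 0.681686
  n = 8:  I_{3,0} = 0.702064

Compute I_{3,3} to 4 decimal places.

Richardson extrapolation on the trapezoidal column (denominator 4−1=3):
I_{1,1} = (4·0.597737 − 0.214779) / 3 = 0.725390
I_{2,1} = 0.681686 + (0.681686 − 0.597737)/3 = 0.709669
I_{3,1} = (4·0.702064 − 0.681686) / 3 = 0.708857
I_{2,2} = 0.709669 + (0.709669 − 0.725390)/15 = 0.708621
I_{3,2} = (16·0.708857 − 0.709669) / 15 = 0.708803
I_{3,3} = (64·0.708803 − 0.708621) / 63 = 0.708806

0.7088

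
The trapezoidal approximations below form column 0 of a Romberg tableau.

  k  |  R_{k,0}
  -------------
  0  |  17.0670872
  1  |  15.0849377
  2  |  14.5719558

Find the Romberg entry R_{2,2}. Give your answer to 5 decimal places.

Richardson extrapolation on the trapezoidal column (denominator 4−1=3):
R_{1,1} = 15.0849377 + (15.0849377 − 17.0670872)/3 = 14.4242212
R_{2,1} = (4·14.5719558 − 15.0849377) / 3 = 14.4009618
R_{2,2} = (16·14.4009618 − 14.4242212) / 15 = 14.3994112

14.39941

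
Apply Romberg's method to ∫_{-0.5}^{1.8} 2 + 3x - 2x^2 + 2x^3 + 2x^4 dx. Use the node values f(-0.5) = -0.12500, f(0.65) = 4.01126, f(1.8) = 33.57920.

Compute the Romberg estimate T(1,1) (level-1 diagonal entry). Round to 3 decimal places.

T(0,0) (trapezoid, 1 panel, h=2.3000): 38.47233
T(1,0) (trapezoid, 2 panels, h=1.1500): 23.84911
T(1,1) = 23.84911 + (23.84911 − 38.47233)/3 = 18.97470

18.975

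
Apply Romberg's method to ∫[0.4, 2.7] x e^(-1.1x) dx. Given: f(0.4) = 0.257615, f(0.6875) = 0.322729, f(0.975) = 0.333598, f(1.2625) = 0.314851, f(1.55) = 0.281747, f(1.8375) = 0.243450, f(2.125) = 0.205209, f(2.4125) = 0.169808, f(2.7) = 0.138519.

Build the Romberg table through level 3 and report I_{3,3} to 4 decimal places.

I_{0,0} (trapezoid, 1 panel, h=2.3000): 0.455554
I_{1,0} (trapezoid, 2 panels, h=1.1500): 0.551786
I_{2,0} (trapezoid, 4 panels, h=0.5750): 0.585707
I_{3,0} (trapezoid, 8 panels, h=0.2875): 0.594969
I_{1,1} = 0.551786 + (0.551786 − 0.455554)/3 = 0.583863
I_{2,1} = 0.585707 + (0.585707 − 0.551786)/3 = 0.597014
I_{3,1} = 0.594969 + (0.594969 − 0.585707)/3 = 0.598056
I_{2,2} = 0.597014 + (0.597014 − 0.583863)/15 = 0.597891
I_{3,2} = 0.598056 + (0.598056 − 0.597014)/15 = 0.598125
I_{3,3} = 0.598125 + (0.598125 − 0.597891)/63 = 0.598129

0.5981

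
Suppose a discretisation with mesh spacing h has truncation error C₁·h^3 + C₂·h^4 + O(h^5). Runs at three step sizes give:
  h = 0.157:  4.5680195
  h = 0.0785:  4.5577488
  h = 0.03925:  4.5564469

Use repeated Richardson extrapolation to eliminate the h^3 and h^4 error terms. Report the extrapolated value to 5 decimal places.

4.55626

First eliminate the h^3 term (factor 2^3 = 8):
  B₁ = (8·4.5577488 − 4.5680195)/7 = 4.5562816
  B₂ = (8·4.5564469 − 4.5577488)/7 = 4.5562609
Then eliminate the h^4 term (factor 2^4 = 16):
  (16·4.5562609 − 4.5562816)/15 = 4.5562595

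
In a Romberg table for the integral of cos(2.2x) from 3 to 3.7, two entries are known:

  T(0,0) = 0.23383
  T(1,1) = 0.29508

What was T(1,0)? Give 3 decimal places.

0.280

From T(1,1) = (4·T(1,0) − T(0,0))/3, solve for T(1,0):
4·T(1,0) = 3·0.29508 + 0.23383 = 1.11907
T(1,0) = 0.27977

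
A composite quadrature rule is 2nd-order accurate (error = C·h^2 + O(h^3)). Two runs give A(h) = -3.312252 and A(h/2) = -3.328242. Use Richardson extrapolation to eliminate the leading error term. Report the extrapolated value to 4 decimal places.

-3.3336

The leading error scales as h^2; refining by a factor of 2 reduces it by 2^2 = 4.
Extrapolated value = (4·A(h/2) − A(h)) / (4 − 1)
= (4·(-3.328242) − (-3.312252)) / 3
= -10.000716 / 3 = -3.333572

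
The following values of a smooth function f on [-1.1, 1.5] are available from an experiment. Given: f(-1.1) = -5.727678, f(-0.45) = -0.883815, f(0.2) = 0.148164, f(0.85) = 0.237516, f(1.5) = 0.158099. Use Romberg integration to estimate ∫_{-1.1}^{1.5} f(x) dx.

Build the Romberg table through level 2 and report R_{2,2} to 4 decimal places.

R_{0,0} (trapezoid, 1 panel, h=2.6000): -7.240453
R_{1,0} (trapezoid, 2 panels, h=1.3000): -3.427613
R_{2,0} (trapezoid, 4 panels, h=0.6500): -2.133901
R_{1,1} = -3.427613 + (-3.427613 − (-7.240453))/3 = -2.156666
R_{2,1} = -2.133901 + (-2.133901 − (-3.427613))/3 = -1.702664
R_{2,2} = -1.702664 + (-1.702664 − (-2.156666))/15 = -1.672397

-1.6724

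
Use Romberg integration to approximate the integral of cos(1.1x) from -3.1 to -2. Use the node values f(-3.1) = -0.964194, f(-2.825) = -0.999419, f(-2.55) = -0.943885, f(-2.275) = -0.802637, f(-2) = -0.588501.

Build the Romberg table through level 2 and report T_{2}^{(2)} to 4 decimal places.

-0.9761

T_{0}^{(0)} (trapezoid, 1 panel, h=1.1000): -0.853982
T_{1}^{(0)} (trapezoid, 2 panels, h=0.5500): -0.946128
T_{2}^{(0)} (trapezoid, 4 panels, h=0.2750): -0.968629
T_{1}^{(1)} = -0.946128 + (-0.946128 − (-0.853982))/3 = -0.976843
T_{2}^{(1)} = -0.968629 + (-0.968629 − (-0.946128))/3 = -0.976129
T_{2}^{(2)} = -0.976129 + (-0.976129 − (-0.976843))/15 = -0.976081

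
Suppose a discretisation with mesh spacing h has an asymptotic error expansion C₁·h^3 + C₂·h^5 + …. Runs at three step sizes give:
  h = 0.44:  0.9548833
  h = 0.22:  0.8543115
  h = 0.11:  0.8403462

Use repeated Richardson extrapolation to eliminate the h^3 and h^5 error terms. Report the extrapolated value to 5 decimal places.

First eliminate the h^3 term (factor 2^3 = 8):
  B₁ = (8·0.8543115 − 0.9548833)/7 = 0.8399441
  B₂ = (8·0.8403462 − 0.8543115)/7 = 0.8383512
Then eliminate the h^5 term (factor 2^5 = 32):
  (32·0.8383512 − 0.8399441)/31 = 0.8382998

0.83830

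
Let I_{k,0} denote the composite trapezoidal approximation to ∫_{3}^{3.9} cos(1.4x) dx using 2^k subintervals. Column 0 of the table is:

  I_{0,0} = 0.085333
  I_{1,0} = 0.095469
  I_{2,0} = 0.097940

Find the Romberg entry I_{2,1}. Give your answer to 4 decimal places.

Richardson extrapolation on the trapezoidal column (denominator 4−1=3):
I_{2,1} = (4·0.097940 − 0.095469) / 3 = 0.098764

0.0988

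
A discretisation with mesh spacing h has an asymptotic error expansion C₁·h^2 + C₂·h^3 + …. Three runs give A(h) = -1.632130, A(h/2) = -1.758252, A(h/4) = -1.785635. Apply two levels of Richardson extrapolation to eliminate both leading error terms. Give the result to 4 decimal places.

First eliminate the h^2 term (factor 2^2 = 4):
  B₁ = (4·(-1.758252) − (-1.632130))/3 = -1.800293
  B₂ = (4·(-1.785635) − (-1.758252))/3 = -1.794763
Then eliminate the h^3 term (factor 2^3 = 8):
  (8·(-1.794763) − (-1.800293))/7 = -1.793973

-1.7940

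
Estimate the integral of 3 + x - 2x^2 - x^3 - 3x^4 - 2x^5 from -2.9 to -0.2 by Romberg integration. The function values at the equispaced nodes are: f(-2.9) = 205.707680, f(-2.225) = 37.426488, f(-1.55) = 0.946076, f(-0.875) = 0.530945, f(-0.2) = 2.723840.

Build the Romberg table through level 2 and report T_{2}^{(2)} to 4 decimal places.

T_{0}^{(0)} (trapezoid, 1 panel, h=2.7000): 281.382552
T_{1}^{(0)} (trapezoid, 2 panels, h=1.3500): 141.968479
T_{2}^{(0)} (trapezoid, 4 panels, h=0.6750): 96.605507
T_{1}^{(1)} = 141.968479 + (141.968479 − 281.382552)/3 = 95.497121
T_{2}^{(1)} = 96.605507 + (96.605507 − 141.968479)/3 = 81.484516
T_{2}^{(2)} = 81.484516 + (81.484516 − 95.497121)/15 = 80.550342

80.5503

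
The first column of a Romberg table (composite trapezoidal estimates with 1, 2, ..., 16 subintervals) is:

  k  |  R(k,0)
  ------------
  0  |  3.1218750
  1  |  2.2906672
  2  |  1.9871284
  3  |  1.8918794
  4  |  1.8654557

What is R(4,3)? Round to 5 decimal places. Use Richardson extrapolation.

Richardson extrapolation on the trapezoidal column (denominator 4−1=3):
R(2,1) = (4·1.9871284 − 2.2906672) / 3 = 1.8859488
R(3,1) = 1.8918794 + (1.8918794 − 1.9871284)/3 = 1.8601297
R(4,1) = (4·1.8654557 − 1.8918794) / 3 = 1.8566478
R(3,2) = 1.8601297 + (1.8601297 − 1.8859488)/15 = 1.8584084
R(4,2) = 1.8566478 + (1.8566478 − 1.8601297)/15 = 1.8564157
R(4,3) = (64·1.8564157 − 1.8584084) / 63 = 1.8563841

1.85638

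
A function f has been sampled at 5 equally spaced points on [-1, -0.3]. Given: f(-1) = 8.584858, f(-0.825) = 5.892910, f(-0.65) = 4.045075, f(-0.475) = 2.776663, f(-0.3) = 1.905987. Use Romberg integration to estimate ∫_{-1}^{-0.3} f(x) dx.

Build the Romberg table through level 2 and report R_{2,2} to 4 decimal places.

R_{0,0} (trapezoid, 1 panel, h=0.7000): 3.671796
R_{1,0} (trapezoid, 2 panels, h=0.3500): 3.251674
R_{2,0} (trapezoid, 4 panels, h=0.1750): 3.143012
R_{1,1} = 3.251674 + (3.251674 − 3.671796)/3 = 3.111633
R_{2,1} = 3.143012 + (3.143012 − 3.251674)/3 = 3.106791
R_{2,2} = 3.106791 + (3.106791 − 3.111633)/15 = 3.106468

3.1065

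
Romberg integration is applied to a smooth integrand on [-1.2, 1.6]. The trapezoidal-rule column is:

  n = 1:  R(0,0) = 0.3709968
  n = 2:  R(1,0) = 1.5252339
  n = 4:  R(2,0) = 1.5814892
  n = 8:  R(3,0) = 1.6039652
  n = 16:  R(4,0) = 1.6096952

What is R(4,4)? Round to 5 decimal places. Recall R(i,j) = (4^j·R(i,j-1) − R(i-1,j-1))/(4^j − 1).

1.61160

Richardson extrapolation on the trapezoidal column (denominator 4−1=3):
R(1,1) = 1.5252339 + (1.5252339 − 0.3709968)/3 = 1.9099796
R(2,1) = 1.5814892 + (1.5814892 − 1.5252339)/3 = 1.6002410
R(3,1) = (4·1.6039652 − 1.5814892) / 3 = 1.6114572
R(4,1) = (4·1.6096952 − 1.6039652) / 3 = 1.6116052
R(2,2) = 1.6002410 + (1.6002410 − 1.9099796)/15 = 1.5795918
R(3,2) = 1.6114572 + (1.6114572 − 1.6002410)/15 = 1.6122049
R(4,2) = 1.6116052 + (1.6116052 − 1.6114572)/15 = 1.6116151
R(3,3) = (64·1.6122049 − 1.5795918) / 63 = 1.6127226
R(4,3) = 1.6116151 + (1.6116151 − 1.6122049)/63 = 1.6116057
R(4,4) = 1.6116057 + (1.6116057 − 1.6127226)/255 = 1.6116013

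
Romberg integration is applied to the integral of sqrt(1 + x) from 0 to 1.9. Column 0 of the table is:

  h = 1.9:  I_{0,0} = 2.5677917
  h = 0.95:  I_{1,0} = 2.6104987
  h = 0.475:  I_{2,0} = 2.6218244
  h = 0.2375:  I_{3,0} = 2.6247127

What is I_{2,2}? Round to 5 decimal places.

2.62566

Richardson extrapolation on the trapezoidal column (denominator 4−1=3):
I_{1,1} = (4·2.6104987 − 2.5677917) / 3 = 2.6247344
I_{2,1} = 2.6218244 + (2.6218244 − 2.6104987)/3 = 2.6255996
I_{2,2} = (16·2.6255996 − 2.6247344) / 15 = 2.6256573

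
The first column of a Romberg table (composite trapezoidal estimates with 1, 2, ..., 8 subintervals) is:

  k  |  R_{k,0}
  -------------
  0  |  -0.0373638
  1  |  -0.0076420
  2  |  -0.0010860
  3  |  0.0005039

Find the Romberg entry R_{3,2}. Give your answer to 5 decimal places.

0.00103

Richardson extrapolation on the trapezoidal column (denominator 4−1=3):
R_{2,1} = (4·(-0.0010860) − (-0.0076420)) / 3 = 0.0010993
R_{3,1} = 0.0005039 + (0.0005039 − (-0.0010860))/3 = 0.0010339
R_{3,2} = (16·0.0010339 − 0.0010993) / 15 = 0.0010295
(Column j=1 coincides with Simpson's rule on the same nodes.)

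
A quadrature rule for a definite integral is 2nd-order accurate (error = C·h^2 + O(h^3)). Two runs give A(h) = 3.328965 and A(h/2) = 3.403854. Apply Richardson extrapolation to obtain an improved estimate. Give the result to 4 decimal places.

Extrapolated value = (4·A(h/2) − A(h)) / (4 − 1)
= (4·3.403854 − 3.328965) / 3
= 10.286451 / 3 = 3.428817

3.4288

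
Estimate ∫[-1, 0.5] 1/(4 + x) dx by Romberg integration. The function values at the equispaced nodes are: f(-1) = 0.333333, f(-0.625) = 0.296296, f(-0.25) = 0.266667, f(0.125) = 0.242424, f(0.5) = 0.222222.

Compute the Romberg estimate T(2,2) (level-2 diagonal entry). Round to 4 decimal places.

T(0,0) (trapezoid, 1 panel, h=1.5000): 0.416666
T(1,0) (trapezoid, 2 panels, h=0.7500): 0.408333
T(2,0) (trapezoid, 4 panels, h=0.3750): 0.406187
T(1,1) = 0.408333 + (0.408333 − 0.416666)/3 = 0.405555
T(2,1) = 0.406187 + (0.406187 − 0.408333)/3 = 0.405472
T(2,2) = 0.405472 + (0.405472 − 0.405555)/15 = 0.405466

0.4055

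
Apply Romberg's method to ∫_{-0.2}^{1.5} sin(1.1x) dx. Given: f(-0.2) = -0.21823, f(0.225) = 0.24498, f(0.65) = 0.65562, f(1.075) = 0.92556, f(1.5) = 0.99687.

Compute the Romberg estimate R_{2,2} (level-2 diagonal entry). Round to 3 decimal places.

R_{0,0} (trapezoid, 1 panel, h=1.7000): 0.66184
R_{1,0} (trapezoid, 2 panels, h=0.8500): 0.88820
R_{2,0} (trapezoid, 4 panels, h=0.4250): 0.94158
R_{1,1} = 0.88820 + (0.88820 − 0.66184)/3 = 0.96365
R_{2,1} = 0.94158 + (0.94158 − 0.88820)/3 = 0.95937
R_{2,2} = 0.95937 + (0.95937 − 0.96365)/15 = 0.95908

0.959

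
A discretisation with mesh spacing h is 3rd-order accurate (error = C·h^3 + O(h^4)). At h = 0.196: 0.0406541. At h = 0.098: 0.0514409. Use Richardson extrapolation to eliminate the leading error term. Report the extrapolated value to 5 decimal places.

0.05298

The leading error scales as h^3; refining by a factor of 2 reduces it by 2^3 = 8.
Extrapolated value = (8·A(h/2) − A(h)) / (8 − 1)
= (8·0.0514409 − 0.0406541) / 7
= 0.3708731 / 7 = 0.0529819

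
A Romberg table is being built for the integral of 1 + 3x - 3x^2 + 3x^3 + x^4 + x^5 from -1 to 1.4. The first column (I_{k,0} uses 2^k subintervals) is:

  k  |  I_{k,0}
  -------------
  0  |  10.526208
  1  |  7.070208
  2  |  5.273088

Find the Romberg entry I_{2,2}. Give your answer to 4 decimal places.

4.5911

Richardson extrapolation on the trapezoidal column (denominator 4−1=3):
I_{1,1} = 7.070208 + (7.070208 − 10.526208)/3 = 5.918208
I_{2,1} = (4·5.273088 − 7.070208) / 3 = 4.674048
I_{2,2} = 4.674048 + (4.674048 − 5.918208)/15 = 4.591104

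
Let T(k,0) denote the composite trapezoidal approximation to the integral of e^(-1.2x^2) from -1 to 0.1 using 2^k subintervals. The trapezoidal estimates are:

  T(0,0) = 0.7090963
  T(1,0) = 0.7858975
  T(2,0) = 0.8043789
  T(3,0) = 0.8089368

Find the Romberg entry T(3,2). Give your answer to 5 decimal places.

0.81045

T(2,1) = (4·0.8043789 − 0.7858975) / 3 = 0.8105394
T(3,1) = 0.8089368 + (0.8089368 − 0.8043789)/3 = 0.8104561
T(3,2) = 0.8104561 + (0.8104561 − 0.8105394)/15 = 0.8104505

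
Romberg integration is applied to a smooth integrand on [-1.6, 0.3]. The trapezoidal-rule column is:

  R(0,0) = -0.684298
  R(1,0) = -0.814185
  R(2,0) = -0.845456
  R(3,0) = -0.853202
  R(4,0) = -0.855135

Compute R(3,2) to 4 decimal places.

-0.8558

Richardson extrapolation on the trapezoidal column (denominator 4−1=3):
R(2,1) = -0.845456 + (-0.845456 − (-0.814185))/3 = -0.855880
R(3,1) = -0.853202 + (-0.853202 − (-0.845456))/3 = -0.855784
R(3,2) = (16·(-0.855784) − (-0.855880)) / 15 = -0.855778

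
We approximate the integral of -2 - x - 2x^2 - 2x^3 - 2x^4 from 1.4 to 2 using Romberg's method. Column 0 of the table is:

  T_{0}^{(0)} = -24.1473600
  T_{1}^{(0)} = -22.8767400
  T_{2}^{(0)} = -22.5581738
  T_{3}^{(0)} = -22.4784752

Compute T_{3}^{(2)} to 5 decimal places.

Richardson extrapolation on the trapezoidal column (denominator 4−1=3):
T_{2}^{(1)} = (4·(-22.5581738) − (-22.8767400)) / 3 = -22.4519851
T_{3}^{(1)} = (4·(-22.4784752) − (-22.5581738)) / 3 = -22.4519090
T_{3}^{(2)} = -22.4519090 + (-22.4519090 − (-22.4519851))/15 = -22.4519039

-22.45190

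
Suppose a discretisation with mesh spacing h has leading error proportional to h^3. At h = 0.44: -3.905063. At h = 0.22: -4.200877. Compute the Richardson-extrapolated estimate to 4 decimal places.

Extrapolated value = (8·A(h/2) − A(h)) / (8 − 1)
= (8·(-4.200877) − (-3.905063)) / 7
= -29.701953 / 7 = -4.243136

-4.2431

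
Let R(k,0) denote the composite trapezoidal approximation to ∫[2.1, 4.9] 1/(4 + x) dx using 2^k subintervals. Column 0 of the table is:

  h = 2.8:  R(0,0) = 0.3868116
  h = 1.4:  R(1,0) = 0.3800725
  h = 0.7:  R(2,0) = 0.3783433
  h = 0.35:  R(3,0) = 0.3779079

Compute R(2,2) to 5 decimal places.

0.37776

R(1,1) = (4·0.3800725 − 0.3868116) / 3 = 0.3778261
R(2,1) = (4·0.3783433 − 0.3800725) / 3 = 0.3777669
R(2,2) = 0.3777669 + (0.3777669 − 0.3778261)/15 = 0.3777630
(Column j=1 coincides with Simpson's rule on the same nodes.)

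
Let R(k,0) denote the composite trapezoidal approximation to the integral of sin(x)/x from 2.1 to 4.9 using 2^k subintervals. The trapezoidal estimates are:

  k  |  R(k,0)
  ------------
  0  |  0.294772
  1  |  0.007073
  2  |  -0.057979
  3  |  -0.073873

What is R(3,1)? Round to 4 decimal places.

-0.0792

R(3,1) = (4·(-0.073873) − (-0.057979)) / 3 = -0.079171
(Column j=1 coincides with Simpson's rule on the same nodes.)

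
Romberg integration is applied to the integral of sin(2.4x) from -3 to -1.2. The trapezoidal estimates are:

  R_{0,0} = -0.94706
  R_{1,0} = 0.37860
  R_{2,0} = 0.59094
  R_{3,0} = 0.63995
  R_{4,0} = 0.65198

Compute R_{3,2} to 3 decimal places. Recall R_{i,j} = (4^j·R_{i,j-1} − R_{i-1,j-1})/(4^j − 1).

Richardson extrapolation on the trapezoidal column (denominator 4−1=3):
R_{2,1} = (4·0.59094 − 0.37860) / 3 = 0.66172
R_{3,1} = (4·0.63995 − 0.59094) / 3 = 0.65629
R_{3,2} = 0.65629 + (0.65629 − 0.66172)/15 = 0.65593
(Column j=1 coincides with Simpson's rule on the same nodes.)

0.656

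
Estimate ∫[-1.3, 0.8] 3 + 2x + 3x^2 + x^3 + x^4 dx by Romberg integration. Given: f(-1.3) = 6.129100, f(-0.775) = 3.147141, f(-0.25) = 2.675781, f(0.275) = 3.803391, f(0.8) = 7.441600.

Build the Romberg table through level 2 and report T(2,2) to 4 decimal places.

8.1555

T(0,0) (trapezoid, 1 panel, h=2.1000): 14.249235
T(1,0) (trapezoid, 2 panels, h=1.0500): 9.934188
T(2,0) (trapezoid, 4 panels, h=0.5250): 8.616123
T(1,1) = 9.934188 + (9.934188 − 14.249235)/3 = 8.495839
T(2,1) = 8.616123 + (8.616123 − 9.934188)/3 = 8.176768
T(2,2) = 8.176768 + (8.176768 − 8.495839)/15 = 8.155497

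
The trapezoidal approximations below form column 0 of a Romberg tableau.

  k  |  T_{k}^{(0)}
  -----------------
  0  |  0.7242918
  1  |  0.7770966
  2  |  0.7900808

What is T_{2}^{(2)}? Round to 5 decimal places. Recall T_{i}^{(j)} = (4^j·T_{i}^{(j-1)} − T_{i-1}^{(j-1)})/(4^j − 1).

0.79439

Richardson extrapolation on the trapezoidal column (denominator 4−1=3):
T_{1}^{(1)} = 0.7770966 + (0.7770966 − 0.7242918)/3 = 0.7946982
T_{2}^{(1)} = 0.7900808 + (0.7900808 − 0.7770966)/3 = 0.7944089
T_{2}^{(2)} = (16·0.7944089 − 0.7946982) / 15 = 0.7943896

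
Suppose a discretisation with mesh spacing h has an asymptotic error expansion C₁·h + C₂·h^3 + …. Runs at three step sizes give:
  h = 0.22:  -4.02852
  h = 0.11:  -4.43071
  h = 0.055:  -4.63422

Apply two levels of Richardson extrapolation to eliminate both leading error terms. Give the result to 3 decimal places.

-4.838

First eliminate the h term (factor 2^1 = 2):
  B₁ = (2·(-4.43071) − (-4.02852))/1 = -4.83290
  B₂ = (2·(-4.63422) − (-4.43071))/1 = -4.83773
Then eliminate the h^3 term (factor 2^3 = 8):
  (8·(-4.83773) − (-4.83290))/7 = -4.83842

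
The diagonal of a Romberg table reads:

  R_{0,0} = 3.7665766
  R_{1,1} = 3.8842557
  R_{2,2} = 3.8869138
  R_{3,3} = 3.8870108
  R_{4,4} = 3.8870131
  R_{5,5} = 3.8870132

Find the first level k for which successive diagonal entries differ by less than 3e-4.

|R_{1,1} − R_{0,0}| = 0.1176791 ≥ 3e-4
|R_{2,2} − R_{1,1}| = 0.0026581 ≥ 3e-4
|R_{3,3} − R_{2,2}| = 0.0000970 < 3e-4

k = 3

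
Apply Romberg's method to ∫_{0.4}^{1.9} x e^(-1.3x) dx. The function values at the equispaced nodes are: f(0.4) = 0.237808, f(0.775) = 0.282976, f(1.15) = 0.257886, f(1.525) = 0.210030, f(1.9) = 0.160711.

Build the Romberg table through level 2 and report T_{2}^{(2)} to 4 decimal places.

0.3610

T_{0}^{(0)} (trapezoid, 1 panel, h=1.5000): 0.298889
T_{1}^{(0)} (trapezoid, 2 panels, h=0.7500): 0.342859
T_{2}^{(0)} (trapezoid, 4 panels, h=0.3750): 0.356307
T_{1}^{(1)} = 0.342859 + (0.342859 − 0.298889)/3 = 0.357516
T_{2}^{(1)} = 0.356307 + (0.356307 − 0.342859)/3 = 0.360790
T_{2}^{(2)} = 0.360790 + (0.360790 − 0.357516)/15 = 0.361008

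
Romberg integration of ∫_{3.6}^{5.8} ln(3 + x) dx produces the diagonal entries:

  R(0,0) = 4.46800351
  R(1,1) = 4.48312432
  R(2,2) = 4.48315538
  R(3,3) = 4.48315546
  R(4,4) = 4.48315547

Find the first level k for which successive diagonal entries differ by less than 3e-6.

|R(1,1) − R(0,0)| = 0.01512081 ≥ 3e-6
|R(2,2) − R(1,1)| = 0.00003106 ≥ 3e-6
|R(3,3) − R(2,2)| = 0.00000008 < 3e-6

k = 3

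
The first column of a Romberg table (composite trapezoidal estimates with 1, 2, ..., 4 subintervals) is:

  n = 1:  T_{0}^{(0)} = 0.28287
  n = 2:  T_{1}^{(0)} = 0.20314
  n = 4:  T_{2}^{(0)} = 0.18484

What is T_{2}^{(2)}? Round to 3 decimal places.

Richardson extrapolation on the trapezoidal column (denominator 4−1=3):
T_{1}^{(1)} = (4·0.20314 − 0.28287) / 3 = 0.17656
T_{2}^{(1)} = (4·0.18484 − 0.20314) / 3 = 0.17874
T_{2}^{(2)} = (16·0.17874 − 0.17656) / 15 = 0.17889

0.179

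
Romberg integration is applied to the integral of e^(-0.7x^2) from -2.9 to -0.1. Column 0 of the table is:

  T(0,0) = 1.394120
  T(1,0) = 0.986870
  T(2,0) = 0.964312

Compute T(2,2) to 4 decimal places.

T(1,1) = 0.986870 + (0.986870 − 1.394120)/3 = 0.851120
T(2,1) = (4·0.964312 − 0.986870) / 3 = 0.956793
T(2,2) = (16·0.956793 − 0.851120) / 15 = 0.963838

0.9638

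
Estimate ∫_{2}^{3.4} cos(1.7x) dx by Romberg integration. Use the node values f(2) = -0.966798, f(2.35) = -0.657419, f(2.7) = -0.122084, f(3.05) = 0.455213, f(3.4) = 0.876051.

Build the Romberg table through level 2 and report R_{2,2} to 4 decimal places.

-0.1333

R_{0,0} (trapezoid, 1 panel, h=1.4000): -0.063523
R_{1,0} (trapezoid, 2 panels, h=0.7000): -0.117220
R_{2,0} (trapezoid, 4 panels, h=0.3500): -0.129382
R_{1,1} = -0.117220 + (-0.117220 − (-0.063523))/3 = -0.135119
R_{2,1} = -0.129382 + (-0.129382 − (-0.117220))/3 = -0.133436
R_{2,2} = -0.133436 + (-0.133436 − (-0.135119))/15 = -0.133324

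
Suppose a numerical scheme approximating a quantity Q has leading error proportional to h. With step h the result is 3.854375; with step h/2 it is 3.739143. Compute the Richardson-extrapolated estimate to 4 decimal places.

3.6239

The leading error scales as h; refining by a factor of 2 reduces it by 2^1 = 2.
Extrapolated value = (2·A(h/2) − A(h)) / (2 − 1)
= (2·3.739143 − 3.854375) / 1
= 3.623911 / 1 = 3.623911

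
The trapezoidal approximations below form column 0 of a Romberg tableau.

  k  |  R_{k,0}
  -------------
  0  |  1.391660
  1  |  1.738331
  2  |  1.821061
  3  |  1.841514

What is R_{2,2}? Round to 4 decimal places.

Richardson extrapolation on the trapezoidal column (denominator 4−1=3):
R_{1,1} = (4·1.738331 − 1.391660) / 3 = 1.853888
R_{2,1} = 1.821061 + (1.821061 − 1.738331)/3 = 1.848638
R_{2,2} = (16·1.848638 − 1.853888) / 15 = 1.848288

1.8483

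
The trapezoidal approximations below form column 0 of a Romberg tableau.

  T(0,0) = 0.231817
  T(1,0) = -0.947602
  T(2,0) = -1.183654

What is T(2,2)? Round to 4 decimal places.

-1.2571

Richardson extrapolation on the trapezoidal column (denominator 4−1=3):
T(1,1) = (4·(-0.947602) − 0.231817) / 3 = -1.340742
T(2,1) = -1.183654 + (-1.183654 − (-0.947602))/3 = -1.262338
T(2,2) = -1.262338 + (-1.262338 − (-1.340742))/15 = -1.257111
(Column j=1 coincides with Simpson's rule on the same nodes.)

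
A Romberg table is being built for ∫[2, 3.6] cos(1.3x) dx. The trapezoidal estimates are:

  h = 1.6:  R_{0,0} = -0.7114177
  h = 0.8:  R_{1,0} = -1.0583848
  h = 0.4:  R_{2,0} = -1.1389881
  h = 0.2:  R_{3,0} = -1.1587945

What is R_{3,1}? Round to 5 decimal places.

R_{3,1} = -1.1587945 + (-1.1587945 − (-1.1389881))/3 = -1.1653966
(Column j=1 coincides with Simpson's rule on the same nodes.)

-1.16540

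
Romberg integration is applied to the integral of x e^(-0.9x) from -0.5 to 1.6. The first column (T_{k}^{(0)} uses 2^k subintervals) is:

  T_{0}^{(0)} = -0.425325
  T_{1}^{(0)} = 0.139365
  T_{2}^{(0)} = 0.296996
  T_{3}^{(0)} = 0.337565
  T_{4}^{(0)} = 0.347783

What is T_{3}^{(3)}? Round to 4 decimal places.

Richardson extrapolation on the trapezoidal column (denominator 4−1=3):
T_{1}^{(1)} = 0.139365 + (0.139365 − (-0.425325))/3 = 0.327595
T_{2}^{(1)} = 0.296996 + (0.296996 − 0.139365)/3 = 0.349540
T_{3}^{(1)} = (4·0.337565 − 0.296996) / 3 = 0.351088
T_{2}^{(2)} = (16·0.349540 − 0.327595) / 15 = 0.351003
T_{3}^{(2)} = 0.351088 + (0.351088 − 0.349540)/15 = 0.351191
T_{3}^{(3)} = 0.351191 + (0.351191 − 0.351003)/63 = 0.351194

0.3512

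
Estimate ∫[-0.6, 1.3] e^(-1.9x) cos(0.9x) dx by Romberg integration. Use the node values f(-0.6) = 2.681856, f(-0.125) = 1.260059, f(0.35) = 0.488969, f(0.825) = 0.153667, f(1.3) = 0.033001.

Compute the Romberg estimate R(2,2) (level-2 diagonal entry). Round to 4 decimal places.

1.4801

R(0,0) (trapezoid, 1 panel, h=1.9000): 2.579114
R(1,0) (trapezoid, 2 panels, h=0.9500): 1.754078
R(2,0) (trapezoid, 4 panels, h=0.4750): 1.548559
R(1,1) = 1.754078 + (1.754078 − 2.579114)/3 = 1.479066
R(2,1) = 1.548559 + (1.548559 − 1.754078)/3 = 1.480053
R(2,2) = 1.480053 + (1.480053 − 1.479066)/15 = 1.480119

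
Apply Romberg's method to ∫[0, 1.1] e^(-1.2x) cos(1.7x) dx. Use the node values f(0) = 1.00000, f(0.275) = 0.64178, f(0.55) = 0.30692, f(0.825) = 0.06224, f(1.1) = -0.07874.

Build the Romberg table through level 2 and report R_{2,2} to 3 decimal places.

0.399

R_{0,0} (trapezoid, 1 panel, h=1.1000): 0.50669
R_{1,0} (trapezoid, 2 panels, h=0.5500): 0.42215
R_{2,0} (trapezoid, 4 panels, h=0.2750): 0.40468
R_{1,1} = 0.42215 + (0.42215 − 0.50669)/3 = 0.39397
R_{2,1} = 0.40468 + (0.40468 − 0.42215)/3 = 0.39886
R_{2,2} = 0.39886 + (0.39886 − 0.39397)/15 = 0.39919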